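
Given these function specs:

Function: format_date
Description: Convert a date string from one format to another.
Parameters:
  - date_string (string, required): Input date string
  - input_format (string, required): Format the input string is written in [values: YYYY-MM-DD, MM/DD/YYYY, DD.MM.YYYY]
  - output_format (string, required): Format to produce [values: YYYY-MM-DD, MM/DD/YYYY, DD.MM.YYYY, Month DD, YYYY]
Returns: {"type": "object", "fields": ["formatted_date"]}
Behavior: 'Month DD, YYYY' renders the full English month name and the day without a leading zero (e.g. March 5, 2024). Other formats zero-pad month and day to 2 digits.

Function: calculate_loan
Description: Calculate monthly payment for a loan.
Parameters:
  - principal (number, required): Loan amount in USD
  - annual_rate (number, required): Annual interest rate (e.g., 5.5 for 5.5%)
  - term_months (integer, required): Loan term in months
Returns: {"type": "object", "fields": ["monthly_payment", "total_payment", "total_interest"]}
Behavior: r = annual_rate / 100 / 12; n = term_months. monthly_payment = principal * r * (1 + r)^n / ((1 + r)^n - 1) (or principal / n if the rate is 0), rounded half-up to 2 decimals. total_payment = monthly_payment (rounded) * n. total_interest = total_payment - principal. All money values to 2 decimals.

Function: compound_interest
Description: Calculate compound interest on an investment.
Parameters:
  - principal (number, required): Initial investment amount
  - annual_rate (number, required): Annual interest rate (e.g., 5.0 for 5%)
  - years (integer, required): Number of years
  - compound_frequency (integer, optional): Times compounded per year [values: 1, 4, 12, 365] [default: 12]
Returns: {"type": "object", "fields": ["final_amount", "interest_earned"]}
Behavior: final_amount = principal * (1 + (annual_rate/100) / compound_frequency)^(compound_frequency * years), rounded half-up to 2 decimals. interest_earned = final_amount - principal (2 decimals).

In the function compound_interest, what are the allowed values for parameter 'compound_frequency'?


The compound_interest spec declares:
  - compound_frequency (integer, optional): Times compounded per year [values: 1, 4, 12, 365] [default: 12]
Allowed values:
1, 4, 12, 365


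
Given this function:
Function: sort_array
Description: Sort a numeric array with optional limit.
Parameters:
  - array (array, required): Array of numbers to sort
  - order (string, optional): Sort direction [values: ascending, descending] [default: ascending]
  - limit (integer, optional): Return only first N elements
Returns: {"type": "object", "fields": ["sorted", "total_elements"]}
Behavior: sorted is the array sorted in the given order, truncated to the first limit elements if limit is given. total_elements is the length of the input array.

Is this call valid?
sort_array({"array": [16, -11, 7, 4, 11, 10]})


Checking all required parameters present and types match... All valid.
Valid


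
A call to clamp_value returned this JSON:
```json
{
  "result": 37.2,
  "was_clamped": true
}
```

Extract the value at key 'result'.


37.2


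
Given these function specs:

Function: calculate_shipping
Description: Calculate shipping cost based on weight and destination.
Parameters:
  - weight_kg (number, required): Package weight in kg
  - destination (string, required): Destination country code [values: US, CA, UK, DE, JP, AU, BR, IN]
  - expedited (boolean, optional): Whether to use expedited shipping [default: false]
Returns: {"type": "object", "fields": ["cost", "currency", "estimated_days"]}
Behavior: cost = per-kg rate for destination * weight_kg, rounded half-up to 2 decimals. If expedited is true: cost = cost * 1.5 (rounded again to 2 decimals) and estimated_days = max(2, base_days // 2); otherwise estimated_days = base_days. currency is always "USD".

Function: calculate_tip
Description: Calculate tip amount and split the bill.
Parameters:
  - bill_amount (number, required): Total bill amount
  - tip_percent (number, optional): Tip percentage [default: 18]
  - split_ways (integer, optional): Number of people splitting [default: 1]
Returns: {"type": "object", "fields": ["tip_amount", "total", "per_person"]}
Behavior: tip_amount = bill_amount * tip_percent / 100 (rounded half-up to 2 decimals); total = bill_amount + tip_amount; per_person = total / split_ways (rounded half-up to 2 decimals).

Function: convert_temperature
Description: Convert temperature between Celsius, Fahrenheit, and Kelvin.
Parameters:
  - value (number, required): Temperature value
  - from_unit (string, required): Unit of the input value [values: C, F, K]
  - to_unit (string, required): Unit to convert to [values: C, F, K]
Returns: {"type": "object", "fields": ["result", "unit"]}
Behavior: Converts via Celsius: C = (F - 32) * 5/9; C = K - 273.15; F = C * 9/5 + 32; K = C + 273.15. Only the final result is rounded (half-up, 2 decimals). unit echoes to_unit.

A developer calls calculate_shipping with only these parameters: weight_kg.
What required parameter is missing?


Required parameters: weight_kg, destination
Provided: weight_kg
Missing: destination
destination


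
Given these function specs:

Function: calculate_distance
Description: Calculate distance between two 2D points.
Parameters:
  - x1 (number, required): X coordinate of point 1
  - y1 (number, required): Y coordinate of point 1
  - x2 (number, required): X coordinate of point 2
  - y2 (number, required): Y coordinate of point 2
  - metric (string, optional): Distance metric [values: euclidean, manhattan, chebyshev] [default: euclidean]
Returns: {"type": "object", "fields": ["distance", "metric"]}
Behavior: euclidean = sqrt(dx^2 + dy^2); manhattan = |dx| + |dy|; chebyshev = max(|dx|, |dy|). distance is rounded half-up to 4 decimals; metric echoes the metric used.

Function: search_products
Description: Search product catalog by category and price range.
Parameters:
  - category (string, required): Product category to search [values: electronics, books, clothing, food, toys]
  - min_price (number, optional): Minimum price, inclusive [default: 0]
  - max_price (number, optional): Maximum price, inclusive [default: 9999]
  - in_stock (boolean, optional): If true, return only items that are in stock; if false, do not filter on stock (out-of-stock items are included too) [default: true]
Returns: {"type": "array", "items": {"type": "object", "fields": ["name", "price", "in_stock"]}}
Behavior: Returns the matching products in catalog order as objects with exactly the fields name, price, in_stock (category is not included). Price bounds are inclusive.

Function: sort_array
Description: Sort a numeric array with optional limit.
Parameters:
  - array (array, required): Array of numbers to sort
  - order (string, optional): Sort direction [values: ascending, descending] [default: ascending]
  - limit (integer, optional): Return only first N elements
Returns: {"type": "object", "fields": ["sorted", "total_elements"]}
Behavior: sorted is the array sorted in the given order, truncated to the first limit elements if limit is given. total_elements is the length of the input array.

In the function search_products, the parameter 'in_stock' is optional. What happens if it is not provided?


The search_products spec declares:
  - in_stock (boolean, optional): If true, return only items that are in stock; if false, do not filter on stock (out-of-stock items are included too) [default: true]
It defaults to true


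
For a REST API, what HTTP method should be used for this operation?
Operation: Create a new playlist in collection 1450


GET = read, POST = create, PUT = update/replace, DELETE = remove
This operation is a create.
POST


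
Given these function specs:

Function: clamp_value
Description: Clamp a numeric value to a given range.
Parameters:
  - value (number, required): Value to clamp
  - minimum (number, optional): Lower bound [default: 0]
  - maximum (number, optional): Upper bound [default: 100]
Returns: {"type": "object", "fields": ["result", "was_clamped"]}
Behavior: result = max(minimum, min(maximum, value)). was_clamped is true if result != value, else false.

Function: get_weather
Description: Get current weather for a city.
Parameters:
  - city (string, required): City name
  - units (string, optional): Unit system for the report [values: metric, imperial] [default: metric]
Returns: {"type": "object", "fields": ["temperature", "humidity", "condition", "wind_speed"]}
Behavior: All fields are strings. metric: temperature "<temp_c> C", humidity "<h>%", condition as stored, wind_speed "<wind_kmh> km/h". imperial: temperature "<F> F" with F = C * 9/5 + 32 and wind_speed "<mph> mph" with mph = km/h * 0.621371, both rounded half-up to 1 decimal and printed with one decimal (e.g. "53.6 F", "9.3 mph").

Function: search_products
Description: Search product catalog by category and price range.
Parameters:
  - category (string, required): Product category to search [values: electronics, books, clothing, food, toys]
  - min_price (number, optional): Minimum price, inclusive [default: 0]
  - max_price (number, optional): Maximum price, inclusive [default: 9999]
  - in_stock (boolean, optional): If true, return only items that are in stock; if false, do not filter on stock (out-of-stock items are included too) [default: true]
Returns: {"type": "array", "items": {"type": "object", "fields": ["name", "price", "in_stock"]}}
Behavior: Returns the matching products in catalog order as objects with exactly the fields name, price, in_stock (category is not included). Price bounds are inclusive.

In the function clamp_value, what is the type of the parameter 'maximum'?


The clamp_value spec declares:
  - maximum (number, optional): Upper bound [default: 100]
Type:
number


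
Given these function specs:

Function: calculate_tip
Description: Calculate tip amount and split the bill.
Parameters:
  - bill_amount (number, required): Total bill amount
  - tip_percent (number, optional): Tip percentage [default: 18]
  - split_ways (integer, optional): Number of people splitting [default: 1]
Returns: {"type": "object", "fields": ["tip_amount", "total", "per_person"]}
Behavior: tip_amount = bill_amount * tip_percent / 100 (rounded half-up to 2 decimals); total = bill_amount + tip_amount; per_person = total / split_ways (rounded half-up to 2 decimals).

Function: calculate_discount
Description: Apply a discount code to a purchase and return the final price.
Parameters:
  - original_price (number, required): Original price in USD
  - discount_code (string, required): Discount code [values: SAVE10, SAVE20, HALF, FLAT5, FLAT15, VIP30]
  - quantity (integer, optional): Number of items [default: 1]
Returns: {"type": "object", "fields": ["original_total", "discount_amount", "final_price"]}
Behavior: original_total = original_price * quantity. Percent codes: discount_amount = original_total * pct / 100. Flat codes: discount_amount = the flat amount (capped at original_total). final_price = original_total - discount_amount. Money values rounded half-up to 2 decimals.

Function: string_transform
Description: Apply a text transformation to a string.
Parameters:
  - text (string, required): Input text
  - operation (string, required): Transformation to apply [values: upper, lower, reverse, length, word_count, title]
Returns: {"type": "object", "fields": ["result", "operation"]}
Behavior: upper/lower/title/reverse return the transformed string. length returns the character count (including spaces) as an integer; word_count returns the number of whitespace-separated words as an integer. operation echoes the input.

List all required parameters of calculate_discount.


Parameters of calculate_discount and their required/optional flag:
  original_price: required
  discount_code: required
  quantity: optional
discount_code, original_price


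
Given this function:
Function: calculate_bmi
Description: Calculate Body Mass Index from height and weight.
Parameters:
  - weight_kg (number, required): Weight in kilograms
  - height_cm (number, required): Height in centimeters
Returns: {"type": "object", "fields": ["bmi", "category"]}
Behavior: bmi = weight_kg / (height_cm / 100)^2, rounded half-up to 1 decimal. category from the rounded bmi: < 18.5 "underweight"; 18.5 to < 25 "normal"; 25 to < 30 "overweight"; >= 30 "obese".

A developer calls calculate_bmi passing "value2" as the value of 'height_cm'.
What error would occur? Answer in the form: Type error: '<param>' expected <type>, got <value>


Spec: 'height_cm' is declared as number; "value2" is a string.
Type error: 'height_cm' expected number, got "value2"


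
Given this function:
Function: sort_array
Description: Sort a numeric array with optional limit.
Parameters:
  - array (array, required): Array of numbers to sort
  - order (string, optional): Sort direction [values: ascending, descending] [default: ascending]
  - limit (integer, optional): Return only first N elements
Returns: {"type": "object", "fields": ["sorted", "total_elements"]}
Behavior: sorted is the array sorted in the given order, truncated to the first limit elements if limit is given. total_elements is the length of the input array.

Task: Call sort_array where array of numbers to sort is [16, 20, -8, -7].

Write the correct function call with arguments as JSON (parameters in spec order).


Mapping each described value to its parameter name:
  'Array of numbers to sort' -> array = [16, 20, -8, -7]
sort_array({"array": [16, 20, -8, -7]})


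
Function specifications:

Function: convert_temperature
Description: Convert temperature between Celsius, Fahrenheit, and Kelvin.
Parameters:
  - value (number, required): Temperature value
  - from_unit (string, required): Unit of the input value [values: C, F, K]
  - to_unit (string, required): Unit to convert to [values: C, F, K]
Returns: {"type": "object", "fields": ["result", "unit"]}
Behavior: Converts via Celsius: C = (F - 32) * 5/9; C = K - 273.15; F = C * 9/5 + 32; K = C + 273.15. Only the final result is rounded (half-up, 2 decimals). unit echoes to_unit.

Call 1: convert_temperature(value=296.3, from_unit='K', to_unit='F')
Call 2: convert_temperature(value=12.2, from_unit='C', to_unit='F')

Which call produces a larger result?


Call 1:
  To C: 296.3 - 273.15 = 23.15
  To F: 23.15 * 9/5 + 32 = 73.67
  Round to 2 decimals: 73.67
  -> 73.67 F
Call 2:
  Input already in C: 12.2
  To F: 12.2 * 9/5 + 32 = 53.96
  Round to 2 decimals: 53.96
  -> 53.96 F
Call 1 (73.67 F)


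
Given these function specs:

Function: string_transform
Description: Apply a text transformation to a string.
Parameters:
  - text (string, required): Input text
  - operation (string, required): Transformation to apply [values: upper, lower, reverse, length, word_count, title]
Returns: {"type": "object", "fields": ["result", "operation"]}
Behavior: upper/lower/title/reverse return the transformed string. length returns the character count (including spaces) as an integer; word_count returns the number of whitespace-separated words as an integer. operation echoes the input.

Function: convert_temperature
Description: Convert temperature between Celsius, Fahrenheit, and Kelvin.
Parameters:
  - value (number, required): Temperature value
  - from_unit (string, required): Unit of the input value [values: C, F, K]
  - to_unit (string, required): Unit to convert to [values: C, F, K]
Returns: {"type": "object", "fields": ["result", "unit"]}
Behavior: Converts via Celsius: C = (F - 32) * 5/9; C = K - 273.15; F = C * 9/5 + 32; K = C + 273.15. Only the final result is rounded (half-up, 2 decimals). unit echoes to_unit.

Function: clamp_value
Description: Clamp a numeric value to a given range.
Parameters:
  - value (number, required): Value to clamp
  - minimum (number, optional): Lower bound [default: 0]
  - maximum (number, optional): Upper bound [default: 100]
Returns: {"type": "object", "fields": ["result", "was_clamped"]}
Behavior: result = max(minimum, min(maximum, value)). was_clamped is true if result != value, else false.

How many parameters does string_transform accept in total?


Parameters of string_transform: text (required), operation (required)
Total:
2


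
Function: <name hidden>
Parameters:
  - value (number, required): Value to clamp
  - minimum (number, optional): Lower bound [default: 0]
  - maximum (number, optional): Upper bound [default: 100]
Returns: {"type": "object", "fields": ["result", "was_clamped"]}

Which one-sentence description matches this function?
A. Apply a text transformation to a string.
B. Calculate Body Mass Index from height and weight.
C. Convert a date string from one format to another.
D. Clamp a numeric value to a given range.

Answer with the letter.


Parameters value, minimum, maximum and return ["result", "was_clamped"] fit: Clamp a numeric value to a given range.
D


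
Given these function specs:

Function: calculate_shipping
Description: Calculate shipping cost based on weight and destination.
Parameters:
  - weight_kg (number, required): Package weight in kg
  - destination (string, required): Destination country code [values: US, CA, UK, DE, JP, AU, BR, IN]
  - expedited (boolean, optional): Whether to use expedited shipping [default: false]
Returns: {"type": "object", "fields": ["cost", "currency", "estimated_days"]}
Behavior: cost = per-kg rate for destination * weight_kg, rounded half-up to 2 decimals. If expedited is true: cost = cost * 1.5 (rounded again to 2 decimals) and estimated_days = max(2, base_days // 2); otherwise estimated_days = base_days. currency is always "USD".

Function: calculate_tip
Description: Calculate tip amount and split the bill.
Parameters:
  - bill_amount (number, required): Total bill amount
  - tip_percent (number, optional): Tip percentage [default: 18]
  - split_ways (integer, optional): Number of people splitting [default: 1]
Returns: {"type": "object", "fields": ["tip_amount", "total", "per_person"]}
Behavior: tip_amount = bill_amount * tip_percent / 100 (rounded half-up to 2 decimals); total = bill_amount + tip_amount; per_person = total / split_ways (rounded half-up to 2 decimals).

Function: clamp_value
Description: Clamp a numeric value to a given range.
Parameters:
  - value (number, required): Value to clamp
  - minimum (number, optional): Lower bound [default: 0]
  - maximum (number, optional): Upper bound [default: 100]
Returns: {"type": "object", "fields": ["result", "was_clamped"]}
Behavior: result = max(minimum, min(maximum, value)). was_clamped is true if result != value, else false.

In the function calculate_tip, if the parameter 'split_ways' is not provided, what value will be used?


The calculate_tip spec declares:
  - split_ways (integer, optional): Number of people splitting [default: 1]
Default:
1


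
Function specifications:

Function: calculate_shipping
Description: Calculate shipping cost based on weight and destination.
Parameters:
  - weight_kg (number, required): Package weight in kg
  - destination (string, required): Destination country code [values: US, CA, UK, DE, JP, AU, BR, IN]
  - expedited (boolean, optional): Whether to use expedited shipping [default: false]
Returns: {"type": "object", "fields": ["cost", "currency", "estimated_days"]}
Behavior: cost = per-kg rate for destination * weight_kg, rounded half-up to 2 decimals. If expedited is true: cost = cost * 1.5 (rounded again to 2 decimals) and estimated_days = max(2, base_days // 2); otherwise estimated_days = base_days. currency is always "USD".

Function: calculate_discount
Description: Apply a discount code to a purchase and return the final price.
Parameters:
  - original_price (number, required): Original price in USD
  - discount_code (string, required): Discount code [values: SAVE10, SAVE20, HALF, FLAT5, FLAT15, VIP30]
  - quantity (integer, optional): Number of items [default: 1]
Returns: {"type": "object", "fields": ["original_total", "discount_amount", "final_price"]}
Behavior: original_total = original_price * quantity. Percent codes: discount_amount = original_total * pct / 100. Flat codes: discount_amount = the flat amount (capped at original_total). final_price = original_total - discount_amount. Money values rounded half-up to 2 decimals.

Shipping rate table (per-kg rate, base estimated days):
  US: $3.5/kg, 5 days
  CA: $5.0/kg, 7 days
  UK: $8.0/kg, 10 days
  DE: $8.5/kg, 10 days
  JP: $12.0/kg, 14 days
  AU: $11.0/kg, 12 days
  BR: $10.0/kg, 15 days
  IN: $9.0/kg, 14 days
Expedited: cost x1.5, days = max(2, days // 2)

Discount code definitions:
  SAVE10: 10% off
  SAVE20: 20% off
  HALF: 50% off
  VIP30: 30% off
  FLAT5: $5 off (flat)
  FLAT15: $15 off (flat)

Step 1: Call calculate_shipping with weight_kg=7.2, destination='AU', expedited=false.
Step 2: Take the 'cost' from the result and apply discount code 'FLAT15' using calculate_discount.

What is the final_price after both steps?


Step 1: calculate_shipping(weight_kg=7.2, destination=AU, expedited=false)
  Rate for AU: $11.0/kg, base 12 days
  cost = 11.0 * 7.2 = 79.2 -> 79.20
  expedited not set/false: estimated_days = 12
  -> cost = 79.20 USD
Step 2: calculate_discount(original_price=79.2, discount_code=FLAT15, quantity=1)
  original_total = 79.2 * 1 = 79.20
  FLAT15 = $15 flat: discount_amount = min(15.00, 79.20) = 15.00
  final_price = 79.20 - 15.00 = 64.20
  -> final_price = 64.20
$64.20


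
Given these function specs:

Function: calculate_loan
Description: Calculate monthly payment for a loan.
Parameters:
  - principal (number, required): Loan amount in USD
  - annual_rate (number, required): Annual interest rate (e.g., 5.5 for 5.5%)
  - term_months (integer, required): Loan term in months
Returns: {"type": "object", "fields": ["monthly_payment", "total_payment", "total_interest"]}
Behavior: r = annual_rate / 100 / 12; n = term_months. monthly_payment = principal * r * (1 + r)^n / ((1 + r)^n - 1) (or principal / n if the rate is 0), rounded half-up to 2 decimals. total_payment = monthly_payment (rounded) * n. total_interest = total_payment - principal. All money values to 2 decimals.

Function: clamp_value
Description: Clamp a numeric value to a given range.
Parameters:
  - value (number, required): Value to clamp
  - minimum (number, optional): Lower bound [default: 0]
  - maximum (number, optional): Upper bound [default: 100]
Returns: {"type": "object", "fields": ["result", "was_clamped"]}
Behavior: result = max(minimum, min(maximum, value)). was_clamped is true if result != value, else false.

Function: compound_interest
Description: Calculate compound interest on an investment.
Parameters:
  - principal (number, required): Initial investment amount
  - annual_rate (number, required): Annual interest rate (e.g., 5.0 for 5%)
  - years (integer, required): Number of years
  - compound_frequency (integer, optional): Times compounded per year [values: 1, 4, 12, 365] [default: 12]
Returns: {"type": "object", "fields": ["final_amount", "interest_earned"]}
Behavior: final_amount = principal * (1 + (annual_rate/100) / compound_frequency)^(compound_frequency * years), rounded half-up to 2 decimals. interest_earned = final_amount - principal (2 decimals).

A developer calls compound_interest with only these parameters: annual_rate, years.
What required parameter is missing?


Required parameters: principal, annual_rate, years
Provided: annual_rate, years
Missing: principal
principal


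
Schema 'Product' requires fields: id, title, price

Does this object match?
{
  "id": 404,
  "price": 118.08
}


Checking required fields...
Missing: title
Invalid - missing required field 'title'


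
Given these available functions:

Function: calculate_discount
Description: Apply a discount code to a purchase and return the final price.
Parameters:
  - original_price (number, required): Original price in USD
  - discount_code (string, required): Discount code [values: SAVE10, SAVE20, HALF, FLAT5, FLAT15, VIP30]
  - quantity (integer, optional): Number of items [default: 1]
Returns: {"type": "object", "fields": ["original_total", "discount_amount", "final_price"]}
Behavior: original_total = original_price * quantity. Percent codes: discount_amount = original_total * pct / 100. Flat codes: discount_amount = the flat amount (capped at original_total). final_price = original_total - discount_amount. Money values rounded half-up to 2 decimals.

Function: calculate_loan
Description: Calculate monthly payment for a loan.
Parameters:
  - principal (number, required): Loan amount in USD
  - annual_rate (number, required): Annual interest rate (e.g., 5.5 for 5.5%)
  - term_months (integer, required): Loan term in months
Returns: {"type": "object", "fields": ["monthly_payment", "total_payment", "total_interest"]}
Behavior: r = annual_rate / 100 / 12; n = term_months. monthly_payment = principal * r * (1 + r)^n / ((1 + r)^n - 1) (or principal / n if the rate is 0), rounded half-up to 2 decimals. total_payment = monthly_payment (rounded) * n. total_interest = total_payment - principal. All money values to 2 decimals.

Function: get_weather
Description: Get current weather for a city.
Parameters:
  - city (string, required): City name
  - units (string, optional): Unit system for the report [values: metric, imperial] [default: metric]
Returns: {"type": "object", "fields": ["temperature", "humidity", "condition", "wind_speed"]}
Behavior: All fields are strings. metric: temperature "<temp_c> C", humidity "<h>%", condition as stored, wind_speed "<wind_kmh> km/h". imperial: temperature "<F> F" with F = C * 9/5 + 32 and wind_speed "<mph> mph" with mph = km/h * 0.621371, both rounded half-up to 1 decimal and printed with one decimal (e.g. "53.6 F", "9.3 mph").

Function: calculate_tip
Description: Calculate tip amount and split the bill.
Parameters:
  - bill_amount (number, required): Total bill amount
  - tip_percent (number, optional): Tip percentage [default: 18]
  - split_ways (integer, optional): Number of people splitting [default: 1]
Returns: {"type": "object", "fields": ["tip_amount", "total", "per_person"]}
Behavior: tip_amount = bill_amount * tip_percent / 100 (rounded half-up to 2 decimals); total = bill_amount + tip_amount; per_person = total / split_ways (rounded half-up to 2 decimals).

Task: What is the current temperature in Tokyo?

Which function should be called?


The task needs a function whose description is: Get current weather for a city.
get_weather


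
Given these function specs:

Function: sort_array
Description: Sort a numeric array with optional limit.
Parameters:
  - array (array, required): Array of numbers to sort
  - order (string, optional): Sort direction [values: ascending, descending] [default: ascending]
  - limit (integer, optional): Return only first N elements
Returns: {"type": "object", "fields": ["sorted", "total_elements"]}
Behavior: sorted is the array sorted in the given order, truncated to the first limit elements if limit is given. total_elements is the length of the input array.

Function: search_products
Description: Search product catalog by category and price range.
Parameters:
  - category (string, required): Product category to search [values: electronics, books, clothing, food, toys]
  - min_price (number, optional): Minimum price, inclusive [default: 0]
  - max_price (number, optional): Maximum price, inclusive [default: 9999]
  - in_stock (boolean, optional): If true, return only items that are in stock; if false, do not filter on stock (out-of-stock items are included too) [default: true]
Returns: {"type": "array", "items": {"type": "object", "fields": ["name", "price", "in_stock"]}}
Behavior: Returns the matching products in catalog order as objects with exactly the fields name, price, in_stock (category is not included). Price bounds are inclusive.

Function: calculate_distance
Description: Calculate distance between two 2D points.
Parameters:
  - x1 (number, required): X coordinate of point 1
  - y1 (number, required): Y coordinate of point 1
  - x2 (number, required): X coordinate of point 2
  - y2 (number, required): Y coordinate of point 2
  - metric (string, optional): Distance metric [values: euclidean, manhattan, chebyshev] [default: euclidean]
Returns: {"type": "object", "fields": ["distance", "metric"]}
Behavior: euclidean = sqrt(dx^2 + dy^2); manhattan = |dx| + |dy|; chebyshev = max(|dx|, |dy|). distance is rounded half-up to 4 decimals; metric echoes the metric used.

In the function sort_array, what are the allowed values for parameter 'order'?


The sort_array spec declares:
  - order (string, optional): Sort direction [values: ascending, descending] [default: ascending]
Allowed values:
ascending, descending


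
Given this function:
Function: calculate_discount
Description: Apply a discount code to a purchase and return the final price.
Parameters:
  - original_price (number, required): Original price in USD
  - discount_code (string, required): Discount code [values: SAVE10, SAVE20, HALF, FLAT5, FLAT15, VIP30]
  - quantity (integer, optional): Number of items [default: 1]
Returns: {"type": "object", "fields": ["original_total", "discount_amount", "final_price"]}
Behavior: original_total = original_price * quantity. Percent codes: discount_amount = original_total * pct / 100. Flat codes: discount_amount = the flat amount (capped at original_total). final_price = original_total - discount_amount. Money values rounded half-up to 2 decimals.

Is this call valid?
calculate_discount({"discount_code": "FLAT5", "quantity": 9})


Checking required parameters...
Missing required parameter: original_price
Invalid - missing required parameter 'original_price'


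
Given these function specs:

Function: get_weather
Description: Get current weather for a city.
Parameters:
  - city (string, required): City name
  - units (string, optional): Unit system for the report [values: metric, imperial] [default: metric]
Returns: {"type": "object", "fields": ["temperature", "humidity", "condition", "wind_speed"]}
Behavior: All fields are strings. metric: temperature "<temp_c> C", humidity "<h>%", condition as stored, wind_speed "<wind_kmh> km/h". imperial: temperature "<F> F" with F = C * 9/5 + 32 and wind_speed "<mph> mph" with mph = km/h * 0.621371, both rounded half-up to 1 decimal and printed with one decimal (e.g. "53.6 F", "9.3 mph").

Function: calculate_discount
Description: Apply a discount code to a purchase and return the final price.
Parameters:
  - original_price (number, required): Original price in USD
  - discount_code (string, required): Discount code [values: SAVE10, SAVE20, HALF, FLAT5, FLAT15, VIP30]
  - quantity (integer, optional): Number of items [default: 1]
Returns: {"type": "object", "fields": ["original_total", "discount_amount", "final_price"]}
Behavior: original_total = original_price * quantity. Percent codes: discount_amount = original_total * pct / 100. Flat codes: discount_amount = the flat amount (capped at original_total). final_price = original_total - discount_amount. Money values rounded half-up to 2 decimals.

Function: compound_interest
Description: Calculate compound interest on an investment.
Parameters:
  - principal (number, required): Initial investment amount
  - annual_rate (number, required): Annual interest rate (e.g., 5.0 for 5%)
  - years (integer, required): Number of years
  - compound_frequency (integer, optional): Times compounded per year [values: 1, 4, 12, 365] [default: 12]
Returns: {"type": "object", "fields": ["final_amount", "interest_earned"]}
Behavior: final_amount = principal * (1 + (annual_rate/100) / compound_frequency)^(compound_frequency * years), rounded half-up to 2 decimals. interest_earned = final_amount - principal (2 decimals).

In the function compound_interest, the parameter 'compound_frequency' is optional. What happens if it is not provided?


The compound_interest spec declares:
  - compound_frequency (integer, optional): Times compounded per year [values: 1, 4, 12, 365] [default: 12]
It defaults to 12


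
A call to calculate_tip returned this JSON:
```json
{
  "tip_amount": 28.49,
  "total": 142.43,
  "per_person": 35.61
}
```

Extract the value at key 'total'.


142.43


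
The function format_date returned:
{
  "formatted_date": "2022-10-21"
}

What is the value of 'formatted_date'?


2022-10-21


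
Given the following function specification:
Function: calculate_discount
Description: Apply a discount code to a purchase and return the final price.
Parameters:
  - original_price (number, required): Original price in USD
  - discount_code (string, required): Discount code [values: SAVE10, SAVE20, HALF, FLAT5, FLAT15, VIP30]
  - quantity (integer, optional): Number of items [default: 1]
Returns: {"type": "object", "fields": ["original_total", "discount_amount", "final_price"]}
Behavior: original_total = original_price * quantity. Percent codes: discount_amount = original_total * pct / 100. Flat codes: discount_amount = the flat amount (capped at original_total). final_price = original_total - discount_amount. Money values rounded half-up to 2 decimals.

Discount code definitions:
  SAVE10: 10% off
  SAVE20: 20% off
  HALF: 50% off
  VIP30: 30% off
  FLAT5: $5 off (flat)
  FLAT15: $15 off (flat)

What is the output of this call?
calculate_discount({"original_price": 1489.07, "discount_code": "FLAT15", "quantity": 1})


original_total = 1489.07 * 1 = 1489.07
FLAT15 = $15 flat: discount_amount = min(15.00, 1489.07) = 15.00
final_price = 1489.07 - 15.00 = 1474.07
Output:
{"original_total": 1489.07, "discount_amount": 15.0, "final_price": 1474.07}


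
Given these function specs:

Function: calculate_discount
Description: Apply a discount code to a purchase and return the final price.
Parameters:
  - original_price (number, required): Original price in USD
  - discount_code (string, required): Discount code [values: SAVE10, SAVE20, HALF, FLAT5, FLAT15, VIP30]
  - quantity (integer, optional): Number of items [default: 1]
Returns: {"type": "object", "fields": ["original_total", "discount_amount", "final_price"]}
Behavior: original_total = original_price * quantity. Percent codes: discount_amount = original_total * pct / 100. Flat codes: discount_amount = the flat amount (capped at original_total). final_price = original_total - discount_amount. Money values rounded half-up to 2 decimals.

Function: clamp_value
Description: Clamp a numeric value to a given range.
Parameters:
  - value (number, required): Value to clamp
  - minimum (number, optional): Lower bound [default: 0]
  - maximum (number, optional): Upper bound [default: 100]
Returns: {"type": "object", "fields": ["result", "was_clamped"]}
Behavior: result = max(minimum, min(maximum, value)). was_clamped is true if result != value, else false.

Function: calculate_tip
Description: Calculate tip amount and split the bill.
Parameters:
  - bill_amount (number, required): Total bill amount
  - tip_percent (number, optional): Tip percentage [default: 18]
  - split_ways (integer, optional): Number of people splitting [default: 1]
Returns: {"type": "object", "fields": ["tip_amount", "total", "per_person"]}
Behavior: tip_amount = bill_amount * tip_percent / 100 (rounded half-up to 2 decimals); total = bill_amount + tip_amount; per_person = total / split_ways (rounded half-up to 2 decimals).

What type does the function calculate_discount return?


The calculate_discount spec declares Returns: {"type": "object", "fields": ["original_total", "discount_amount", "final_price"]}
Type:
object


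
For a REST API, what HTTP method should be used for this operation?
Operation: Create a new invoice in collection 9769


GET = read, POST = create, PUT = update/replace, DELETE = remove
This operation is a create.
POST


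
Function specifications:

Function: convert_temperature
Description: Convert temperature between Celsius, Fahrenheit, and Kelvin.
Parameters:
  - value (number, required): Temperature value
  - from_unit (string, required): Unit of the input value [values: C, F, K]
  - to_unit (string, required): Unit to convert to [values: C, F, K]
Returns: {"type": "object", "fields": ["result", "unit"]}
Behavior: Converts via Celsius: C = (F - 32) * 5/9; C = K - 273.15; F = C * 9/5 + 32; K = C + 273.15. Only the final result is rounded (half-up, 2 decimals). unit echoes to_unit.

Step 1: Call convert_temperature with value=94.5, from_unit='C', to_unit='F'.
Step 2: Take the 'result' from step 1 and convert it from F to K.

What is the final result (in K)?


Step 1: convert_temperature(value=94.5, from_unit=C, to_unit=F)
  Input already in C: 94.5
  To F: 94.5 * 9/5 + 32 = 202.1
  Round to 2 decimals: 202.1
  -> result = 202.1 F
Step 2: convert_temperature(value=202.1, from_unit=F, to_unit=K)
  To C: (202.1 - 32) * 5/9 = 94.5
  To K: 94.5 + 273.15 = 367.65
  Round to 2 decimals: 367.65
  -> result = 367.65 K
367.65 K


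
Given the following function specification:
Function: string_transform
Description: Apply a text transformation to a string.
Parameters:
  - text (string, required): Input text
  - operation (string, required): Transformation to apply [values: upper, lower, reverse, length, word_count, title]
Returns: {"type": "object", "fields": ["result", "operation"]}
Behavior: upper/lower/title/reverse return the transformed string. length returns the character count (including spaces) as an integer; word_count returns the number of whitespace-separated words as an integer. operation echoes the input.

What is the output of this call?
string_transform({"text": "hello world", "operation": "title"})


title('hello world') = 'Hello World'
Output:
{"result": "Hello World", "operation": "title"}


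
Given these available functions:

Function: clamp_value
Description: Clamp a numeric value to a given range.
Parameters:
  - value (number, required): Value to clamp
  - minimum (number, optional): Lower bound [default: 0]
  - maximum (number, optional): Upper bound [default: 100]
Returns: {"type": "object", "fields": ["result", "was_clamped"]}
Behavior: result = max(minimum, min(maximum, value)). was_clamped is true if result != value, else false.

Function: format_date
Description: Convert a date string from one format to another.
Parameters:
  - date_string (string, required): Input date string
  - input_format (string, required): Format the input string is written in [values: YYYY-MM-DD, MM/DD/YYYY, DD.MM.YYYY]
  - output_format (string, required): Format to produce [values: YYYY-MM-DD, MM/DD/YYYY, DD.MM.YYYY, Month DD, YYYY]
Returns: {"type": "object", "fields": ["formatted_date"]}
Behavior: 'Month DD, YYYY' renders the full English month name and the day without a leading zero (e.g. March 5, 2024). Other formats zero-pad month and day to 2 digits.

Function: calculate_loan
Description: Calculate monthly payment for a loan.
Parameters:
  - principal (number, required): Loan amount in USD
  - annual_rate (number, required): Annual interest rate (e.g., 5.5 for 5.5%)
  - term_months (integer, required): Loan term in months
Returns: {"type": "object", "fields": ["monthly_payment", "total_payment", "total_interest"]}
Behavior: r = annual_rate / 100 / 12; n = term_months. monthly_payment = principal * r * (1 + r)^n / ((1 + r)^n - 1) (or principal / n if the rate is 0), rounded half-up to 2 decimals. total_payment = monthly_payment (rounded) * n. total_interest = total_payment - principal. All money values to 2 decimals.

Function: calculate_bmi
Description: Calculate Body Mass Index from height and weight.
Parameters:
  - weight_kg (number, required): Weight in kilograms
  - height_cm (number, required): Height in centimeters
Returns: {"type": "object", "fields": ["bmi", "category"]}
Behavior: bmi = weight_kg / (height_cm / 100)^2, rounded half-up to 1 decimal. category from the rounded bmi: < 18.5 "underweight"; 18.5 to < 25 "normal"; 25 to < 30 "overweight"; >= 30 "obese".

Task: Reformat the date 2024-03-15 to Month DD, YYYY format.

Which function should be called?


The task needs a function whose description is: Convert a date string from one format to another.
format_date


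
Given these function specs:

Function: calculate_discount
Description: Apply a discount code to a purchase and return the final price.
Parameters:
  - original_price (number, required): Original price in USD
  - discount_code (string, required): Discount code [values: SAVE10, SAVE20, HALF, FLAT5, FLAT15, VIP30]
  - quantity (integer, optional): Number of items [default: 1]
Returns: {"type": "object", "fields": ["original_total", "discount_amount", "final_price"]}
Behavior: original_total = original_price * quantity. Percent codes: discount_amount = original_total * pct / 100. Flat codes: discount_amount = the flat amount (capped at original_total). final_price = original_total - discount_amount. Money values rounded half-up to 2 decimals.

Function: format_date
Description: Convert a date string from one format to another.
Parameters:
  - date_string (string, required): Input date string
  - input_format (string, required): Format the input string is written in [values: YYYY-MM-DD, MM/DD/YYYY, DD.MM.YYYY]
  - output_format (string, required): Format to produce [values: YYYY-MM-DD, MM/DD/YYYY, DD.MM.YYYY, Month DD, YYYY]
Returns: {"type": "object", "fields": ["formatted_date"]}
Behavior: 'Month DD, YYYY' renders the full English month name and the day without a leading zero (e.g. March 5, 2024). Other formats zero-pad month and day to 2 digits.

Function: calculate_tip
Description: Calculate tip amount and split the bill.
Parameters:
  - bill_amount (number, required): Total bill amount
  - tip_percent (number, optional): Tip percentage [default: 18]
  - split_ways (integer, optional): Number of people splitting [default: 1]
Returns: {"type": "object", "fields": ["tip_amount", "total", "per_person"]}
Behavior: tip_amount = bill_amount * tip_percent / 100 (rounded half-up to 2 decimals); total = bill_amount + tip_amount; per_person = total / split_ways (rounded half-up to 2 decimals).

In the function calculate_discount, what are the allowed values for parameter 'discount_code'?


The calculate_discount spec declares:
  - discount_code (string, required): Discount code [values: SAVE10, SAVE20, HALF, FLAT5, FLAT15, VIP30]
Allowed values:
SAVE10, SAVE20, HALF, FLAT5, FLAT15, VIP30
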